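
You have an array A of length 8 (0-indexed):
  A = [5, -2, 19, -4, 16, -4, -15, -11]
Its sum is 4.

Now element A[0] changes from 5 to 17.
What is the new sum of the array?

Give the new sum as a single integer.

Old value at index 0: 5
New value at index 0: 17
Delta = 17 - 5 = 12
New sum = old_sum + delta = 4 + (12) = 16

Answer: 16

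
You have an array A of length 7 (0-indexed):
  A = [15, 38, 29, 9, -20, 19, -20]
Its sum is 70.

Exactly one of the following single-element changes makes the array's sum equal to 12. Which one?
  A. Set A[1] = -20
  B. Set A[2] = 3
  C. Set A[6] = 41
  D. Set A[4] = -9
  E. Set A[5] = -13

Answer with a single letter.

Option A: A[1] 38->-20, delta=-58, new_sum=70+(-58)=12 <-- matches target
Option B: A[2] 29->3, delta=-26, new_sum=70+(-26)=44
Option C: A[6] -20->41, delta=61, new_sum=70+(61)=131
Option D: A[4] -20->-9, delta=11, new_sum=70+(11)=81
Option E: A[5] 19->-13, delta=-32, new_sum=70+(-32)=38

Answer: A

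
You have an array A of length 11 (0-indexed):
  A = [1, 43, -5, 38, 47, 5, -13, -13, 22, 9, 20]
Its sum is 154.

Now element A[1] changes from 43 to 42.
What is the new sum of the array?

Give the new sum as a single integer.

Answer: 153

Derivation:
Old value at index 1: 43
New value at index 1: 42
Delta = 42 - 43 = -1
New sum = old_sum + delta = 154 + (-1) = 153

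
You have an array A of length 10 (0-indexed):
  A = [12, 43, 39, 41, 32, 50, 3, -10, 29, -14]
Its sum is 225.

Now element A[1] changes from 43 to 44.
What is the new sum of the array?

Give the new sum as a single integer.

Old value at index 1: 43
New value at index 1: 44
Delta = 44 - 43 = 1
New sum = old_sum + delta = 225 + (1) = 226

Answer: 226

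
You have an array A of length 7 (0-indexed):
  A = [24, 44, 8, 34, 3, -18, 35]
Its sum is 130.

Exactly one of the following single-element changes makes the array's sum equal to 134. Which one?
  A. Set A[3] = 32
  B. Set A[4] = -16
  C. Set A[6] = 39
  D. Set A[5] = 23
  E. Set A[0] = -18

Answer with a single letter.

Option A: A[3] 34->32, delta=-2, new_sum=130+(-2)=128
Option B: A[4] 3->-16, delta=-19, new_sum=130+(-19)=111
Option C: A[6] 35->39, delta=4, new_sum=130+(4)=134 <-- matches target
Option D: A[5] -18->23, delta=41, new_sum=130+(41)=171
Option E: A[0] 24->-18, delta=-42, new_sum=130+(-42)=88

Answer: C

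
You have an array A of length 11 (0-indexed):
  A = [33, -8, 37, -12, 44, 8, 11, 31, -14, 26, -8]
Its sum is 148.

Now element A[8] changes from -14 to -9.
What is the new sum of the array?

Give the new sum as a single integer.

Answer: 153

Derivation:
Old value at index 8: -14
New value at index 8: -9
Delta = -9 - -14 = 5
New sum = old_sum + delta = 148 + (5) = 153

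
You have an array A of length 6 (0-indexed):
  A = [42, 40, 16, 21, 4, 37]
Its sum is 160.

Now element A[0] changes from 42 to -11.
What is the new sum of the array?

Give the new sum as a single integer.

Answer: 107

Derivation:
Old value at index 0: 42
New value at index 0: -11
Delta = -11 - 42 = -53
New sum = old_sum + delta = 160 + (-53) = 107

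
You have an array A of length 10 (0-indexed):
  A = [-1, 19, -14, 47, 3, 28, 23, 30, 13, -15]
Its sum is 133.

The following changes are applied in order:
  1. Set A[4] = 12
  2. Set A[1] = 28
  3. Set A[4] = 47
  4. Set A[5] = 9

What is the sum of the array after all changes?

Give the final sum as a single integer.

Answer: 167

Derivation:
Initial sum: 133
Change 1: A[4] 3 -> 12, delta = 9, sum = 142
Change 2: A[1] 19 -> 28, delta = 9, sum = 151
Change 3: A[4] 12 -> 47, delta = 35, sum = 186
Change 4: A[5] 28 -> 9, delta = -19, sum = 167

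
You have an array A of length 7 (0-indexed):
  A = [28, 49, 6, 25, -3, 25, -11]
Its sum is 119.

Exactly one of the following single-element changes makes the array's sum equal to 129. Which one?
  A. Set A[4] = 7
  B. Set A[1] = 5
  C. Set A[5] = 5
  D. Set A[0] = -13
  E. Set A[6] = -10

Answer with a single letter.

Answer: A

Derivation:
Option A: A[4] -3->7, delta=10, new_sum=119+(10)=129 <-- matches target
Option B: A[1] 49->5, delta=-44, new_sum=119+(-44)=75
Option C: A[5] 25->5, delta=-20, new_sum=119+(-20)=99
Option D: A[0] 28->-13, delta=-41, new_sum=119+(-41)=78
Option E: A[6] -11->-10, delta=1, new_sum=119+(1)=120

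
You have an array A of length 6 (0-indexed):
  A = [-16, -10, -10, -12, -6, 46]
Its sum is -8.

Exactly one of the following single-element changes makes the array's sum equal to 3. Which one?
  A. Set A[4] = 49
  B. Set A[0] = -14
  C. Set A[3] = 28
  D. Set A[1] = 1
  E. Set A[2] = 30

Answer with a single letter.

Option A: A[4] -6->49, delta=55, new_sum=-8+(55)=47
Option B: A[0] -16->-14, delta=2, new_sum=-8+(2)=-6
Option C: A[3] -12->28, delta=40, new_sum=-8+(40)=32
Option D: A[1] -10->1, delta=11, new_sum=-8+(11)=3 <-- matches target
Option E: A[2] -10->30, delta=40, new_sum=-8+(40)=32

Answer: D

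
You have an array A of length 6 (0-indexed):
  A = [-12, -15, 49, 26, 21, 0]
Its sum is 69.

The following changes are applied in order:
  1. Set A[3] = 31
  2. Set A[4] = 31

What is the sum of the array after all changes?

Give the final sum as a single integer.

Initial sum: 69
Change 1: A[3] 26 -> 31, delta = 5, sum = 74
Change 2: A[4] 21 -> 31, delta = 10, sum = 84

Answer: 84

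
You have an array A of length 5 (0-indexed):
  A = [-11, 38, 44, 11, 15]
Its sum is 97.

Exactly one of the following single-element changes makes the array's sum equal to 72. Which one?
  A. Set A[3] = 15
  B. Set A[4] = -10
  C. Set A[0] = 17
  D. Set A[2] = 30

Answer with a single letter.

Answer: B

Derivation:
Option A: A[3] 11->15, delta=4, new_sum=97+(4)=101
Option B: A[4] 15->-10, delta=-25, new_sum=97+(-25)=72 <-- matches target
Option C: A[0] -11->17, delta=28, new_sum=97+(28)=125
Option D: A[2] 44->30, delta=-14, new_sum=97+(-14)=83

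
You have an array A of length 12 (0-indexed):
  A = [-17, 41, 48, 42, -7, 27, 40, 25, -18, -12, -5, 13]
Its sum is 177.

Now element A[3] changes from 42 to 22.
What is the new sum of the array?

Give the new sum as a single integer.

Answer: 157

Derivation:
Old value at index 3: 42
New value at index 3: 22
Delta = 22 - 42 = -20
New sum = old_sum + delta = 177 + (-20) = 157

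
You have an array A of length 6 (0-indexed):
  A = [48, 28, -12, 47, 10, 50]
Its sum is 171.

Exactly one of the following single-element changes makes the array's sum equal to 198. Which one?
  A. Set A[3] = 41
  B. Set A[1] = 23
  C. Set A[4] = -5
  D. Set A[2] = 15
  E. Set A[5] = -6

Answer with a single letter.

Answer: D

Derivation:
Option A: A[3] 47->41, delta=-6, new_sum=171+(-6)=165
Option B: A[1] 28->23, delta=-5, new_sum=171+(-5)=166
Option C: A[4] 10->-5, delta=-15, new_sum=171+(-15)=156
Option D: A[2] -12->15, delta=27, new_sum=171+(27)=198 <-- matches target
Option E: A[5] 50->-6, delta=-56, new_sum=171+(-56)=115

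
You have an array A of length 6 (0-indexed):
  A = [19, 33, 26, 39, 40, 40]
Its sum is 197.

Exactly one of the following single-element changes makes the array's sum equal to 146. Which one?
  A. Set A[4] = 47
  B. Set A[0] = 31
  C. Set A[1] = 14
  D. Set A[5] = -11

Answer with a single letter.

Answer: D

Derivation:
Option A: A[4] 40->47, delta=7, new_sum=197+(7)=204
Option B: A[0] 19->31, delta=12, new_sum=197+(12)=209
Option C: A[1] 33->14, delta=-19, new_sum=197+(-19)=178
Option D: A[5] 40->-11, delta=-51, new_sum=197+(-51)=146 <-- matches target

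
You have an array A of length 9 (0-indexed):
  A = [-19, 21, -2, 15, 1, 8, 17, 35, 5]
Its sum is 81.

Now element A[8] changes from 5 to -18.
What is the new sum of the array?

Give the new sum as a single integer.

Old value at index 8: 5
New value at index 8: -18
Delta = -18 - 5 = -23
New sum = old_sum + delta = 81 + (-23) = 58

Answer: 58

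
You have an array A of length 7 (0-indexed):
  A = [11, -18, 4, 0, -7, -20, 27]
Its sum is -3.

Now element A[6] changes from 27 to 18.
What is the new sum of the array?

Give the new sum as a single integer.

Answer: -12

Derivation:
Old value at index 6: 27
New value at index 6: 18
Delta = 18 - 27 = -9
New sum = old_sum + delta = -3 + (-9) = -12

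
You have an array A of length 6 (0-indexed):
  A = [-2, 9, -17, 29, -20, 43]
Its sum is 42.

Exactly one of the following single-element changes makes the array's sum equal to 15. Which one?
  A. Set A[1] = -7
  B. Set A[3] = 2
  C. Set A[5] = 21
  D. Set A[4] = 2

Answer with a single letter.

Answer: B

Derivation:
Option A: A[1] 9->-7, delta=-16, new_sum=42+(-16)=26
Option B: A[3] 29->2, delta=-27, new_sum=42+(-27)=15 <-- matches target
Option C: A[5] 43->21, delta=-22, new_sum=42+(-22)=20
Option D: A[4] -20->2, delta=22, new_sum=42+(22)=64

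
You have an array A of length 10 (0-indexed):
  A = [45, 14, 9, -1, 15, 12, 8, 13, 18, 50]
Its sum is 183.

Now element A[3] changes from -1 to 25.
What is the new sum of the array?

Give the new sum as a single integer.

Old value at index 3: -1
New value at index 3: 25
Delta = 25 - -1 = 26
New sum = old_sum + delta = 183 + (26) = 209

Answer: 209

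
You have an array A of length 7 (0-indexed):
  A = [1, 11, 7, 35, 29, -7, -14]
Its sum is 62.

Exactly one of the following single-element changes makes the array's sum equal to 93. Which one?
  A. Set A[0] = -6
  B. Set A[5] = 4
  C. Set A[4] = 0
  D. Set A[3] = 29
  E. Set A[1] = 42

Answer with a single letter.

Option A: A[0] 1->-6, delta=-7, new_sum=62+(-7)=55
Option B: A[5] -7->4, delta=11, new_sum=62+(11)=73
Option C: A[4] 29->0, delta=-29, new_sum=62+(-29)=33
Option D: A[3] 35->29, delta=-6, new_sum=62+(-6)=56
Option E: A[1] 11->42, delta=31, new_sum=62+(31)=93 <-- matches target

Answer: E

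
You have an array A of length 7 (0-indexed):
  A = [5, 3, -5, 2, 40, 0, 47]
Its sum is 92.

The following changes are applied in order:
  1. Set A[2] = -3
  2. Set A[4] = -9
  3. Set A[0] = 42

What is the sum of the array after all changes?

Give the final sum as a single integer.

Initial sum: 92
Change 1: A[2] -5 -> -3, delta = 2, sum = 94
Change 2: A[4] 40 -> -9, delta = -49, sum = 45
Change 3: A[0] 5 -> 42, delta = 37, sum = 82

Answer: 82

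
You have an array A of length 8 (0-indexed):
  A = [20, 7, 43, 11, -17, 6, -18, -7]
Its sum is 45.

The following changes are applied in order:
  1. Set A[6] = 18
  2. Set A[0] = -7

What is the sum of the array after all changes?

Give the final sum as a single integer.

Initial sum: 45
Change 1: A[6] -18 -> 18, delta = 36, sum = 81
Change 2: A[0] 20 -> -7, delta = -27, sum = 54

Answer: 54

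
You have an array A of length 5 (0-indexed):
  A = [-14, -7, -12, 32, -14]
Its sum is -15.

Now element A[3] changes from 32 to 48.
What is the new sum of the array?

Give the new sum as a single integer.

Answer: 1

Derivation:
Old value at index 3: 32
New value at index 3: 48
Delta = 48 - 32 = 16
New sum = old_sum + delta = -15 + (16) = 1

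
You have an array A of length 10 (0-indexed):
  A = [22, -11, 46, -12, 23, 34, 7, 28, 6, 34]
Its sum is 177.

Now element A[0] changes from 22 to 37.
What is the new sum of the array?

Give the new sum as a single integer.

Old value at index 0: 22
New value at index 0: 37
Delta = 37 - 22 = 15
New sum = old_sum + delta = 177 + (15) = 192

Answer: 192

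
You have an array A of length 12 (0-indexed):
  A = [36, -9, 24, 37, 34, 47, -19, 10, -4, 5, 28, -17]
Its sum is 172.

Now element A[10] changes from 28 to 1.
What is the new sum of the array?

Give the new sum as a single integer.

Answer: 145

Derivation:
Old value at index 10: 28
New value at index 10: 1
Delta = 1 - 28 = -27
New sum = old_sum + delta = 172 + (-27) = 145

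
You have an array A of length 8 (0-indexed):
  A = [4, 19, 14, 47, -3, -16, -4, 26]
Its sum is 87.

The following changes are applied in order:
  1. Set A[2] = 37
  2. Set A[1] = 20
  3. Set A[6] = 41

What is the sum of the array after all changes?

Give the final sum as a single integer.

Initial sum: 87
Change 1: A[2] 14 -> 37, delta = 23, sum = 110
Change 2: A[1] 19 -> 20, delta = 1, sum = 111
Change 3: A[6] -4 -> 41, delta = 45, sum = 156

Answer: 156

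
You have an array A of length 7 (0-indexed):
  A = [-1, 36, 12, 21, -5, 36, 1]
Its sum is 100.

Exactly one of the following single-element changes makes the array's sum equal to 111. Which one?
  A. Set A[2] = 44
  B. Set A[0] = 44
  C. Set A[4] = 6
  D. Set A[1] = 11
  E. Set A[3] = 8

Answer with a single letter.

Option A: A[2] 12->44, delta=32, new_sum=100+(32)=132
Option B: A[0] -1->44, delta=45, new_sum=100+(45)=145
Option C: A[4] -5->6, delta=11, new_sum=100+(11)=111 <-- matches target
Option D: A[1] 36->11, delta=-25, new_sum=100+(-25)=75
Option E: A[3] 21->8, delta=-13, new_sum=100+(-13)=87

Answer: C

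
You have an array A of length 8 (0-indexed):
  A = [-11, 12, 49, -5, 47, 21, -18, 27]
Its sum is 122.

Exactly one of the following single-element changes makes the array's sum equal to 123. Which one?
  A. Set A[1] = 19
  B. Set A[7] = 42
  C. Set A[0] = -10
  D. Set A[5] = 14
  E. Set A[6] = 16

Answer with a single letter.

Option A: A[1] 12->19, delta=7, new_sum=122+(7)=129
Option B: A[7] 27->42, delta=15, new_sum=122+(15)=137
Option C: A[0] -11->-10, delta=1, new_sum=122+(1)=123 <-- matches target
Option D: A[5] 21->14, delta=-7, new_sum=122+(-7)=115
Option E: A[6] -18->16, delta=34, new_sum=122+(34)=156

Answer: C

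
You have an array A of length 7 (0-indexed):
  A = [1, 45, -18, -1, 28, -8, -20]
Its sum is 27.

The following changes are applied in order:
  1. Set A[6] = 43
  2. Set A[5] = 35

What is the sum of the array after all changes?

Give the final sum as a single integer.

Answer: 133

Derivation:
Initial sum: 27
Change 1: A[6] -20 -> 43, delta = 63, sum = 90
Change 2: A[5] -8 -> 35, delta = 43, sum = 133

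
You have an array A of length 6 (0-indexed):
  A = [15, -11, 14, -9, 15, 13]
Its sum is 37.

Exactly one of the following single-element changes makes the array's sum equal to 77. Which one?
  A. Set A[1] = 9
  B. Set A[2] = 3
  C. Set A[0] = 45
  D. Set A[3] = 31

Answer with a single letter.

Answer: D

Derivation:
Option A: A[1] -11->9, delta=20, new_sum=37+(20)=57
Option B: A[2] 14->3, delta=-11, new_sum=37+(-11)=26
Option C: A[0] 15->45, delta=30, new_sum=37+(30)=67
Option D: A[3] -9->31, delta=40, new_sum=37+(40)=77 <-- matches target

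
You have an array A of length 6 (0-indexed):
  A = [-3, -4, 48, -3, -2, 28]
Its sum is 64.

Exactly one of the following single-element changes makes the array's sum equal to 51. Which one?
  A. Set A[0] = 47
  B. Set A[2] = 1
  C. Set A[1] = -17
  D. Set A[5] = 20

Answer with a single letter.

Answer: C

Derivation:
Option A: A[0] -3->47, delta=50, new_sum=64+(50)=114
Option B: A[2] 48->1, delta=-47, new_sum=64+(-47)=17
Option C: A[1] -4->-17, delta=-13, new_sum=64+(-13)=51 <-- matches target
Option D: A[5] 28->20, delta=-8, new_sum=64+(-8)=56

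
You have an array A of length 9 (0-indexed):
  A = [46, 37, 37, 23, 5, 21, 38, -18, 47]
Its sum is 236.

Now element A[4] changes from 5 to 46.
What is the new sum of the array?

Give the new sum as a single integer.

Answer: 277

Derivation:
Old value at index 4: 5
New value at index 4: 46
Delta = 46 - 5 = 41
New sum = old_sum + delta = 236 + (41) = 277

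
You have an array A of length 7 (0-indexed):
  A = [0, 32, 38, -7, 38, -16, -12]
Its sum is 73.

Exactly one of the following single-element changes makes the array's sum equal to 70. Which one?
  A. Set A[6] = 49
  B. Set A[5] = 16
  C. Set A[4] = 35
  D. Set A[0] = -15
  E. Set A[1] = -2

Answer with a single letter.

Answer: C

Derivation:
Option A: A[6] -12->49, delta=61, new_sum=73+(61)=134
Option B: A[5] -16->16, delta=32, new_sum=73+(32)=105
Option C: A[4] 38->35, delta=-3, new_sum=73+(-3)=70 <-- matches target
Option D: A[0] 0->-15, delta=-15, new_sum=73+(-15)=58
Option E: A[1] 32->-2, delta=-34, new_sum=73+(-34)=39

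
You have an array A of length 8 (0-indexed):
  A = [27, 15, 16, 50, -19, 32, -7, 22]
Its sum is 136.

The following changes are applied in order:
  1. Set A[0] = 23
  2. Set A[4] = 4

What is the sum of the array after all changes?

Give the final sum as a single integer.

Initial sum: 136
Change 1: A[0] 27 -> 23, delta = -4, sum = 132
Change 2: A[4] -19 -> 4, delta = 23, sum = 155

Answer: 155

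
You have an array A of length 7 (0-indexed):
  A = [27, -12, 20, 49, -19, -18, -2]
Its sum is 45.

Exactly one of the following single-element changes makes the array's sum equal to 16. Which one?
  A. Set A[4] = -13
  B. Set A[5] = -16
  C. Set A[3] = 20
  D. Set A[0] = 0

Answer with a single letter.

Option A: A[4] -19->-13, delta=6, new_sum=45+(6)=51
Option B: A[5] -18->-16, delta=2, new_sum=45+(2)=47
Option C: A[3] 49->20, delta=-29, new_sum=45+(-29)=16 <-- matches target
Option D: A[0] 27->0, delta=-27, new_sum=45+(-27)=18

Answer: C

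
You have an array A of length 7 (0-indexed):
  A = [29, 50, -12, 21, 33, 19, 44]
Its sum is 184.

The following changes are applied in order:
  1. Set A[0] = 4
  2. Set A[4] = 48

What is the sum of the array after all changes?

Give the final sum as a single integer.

Initial sum: 184
Change 1: A[0] 29 -> 4, delta = -25, sum = 159
Change 2: A[4] 33 -> 48, delta = 15, sum = 174

Answer: 174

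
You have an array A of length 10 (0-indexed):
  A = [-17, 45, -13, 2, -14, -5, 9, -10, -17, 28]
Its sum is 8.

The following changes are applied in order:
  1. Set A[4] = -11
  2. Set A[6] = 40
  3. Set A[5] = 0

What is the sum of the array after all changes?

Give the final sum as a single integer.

Initial sum: 8
Change 1: A[4] -14 -> -11, delta = 3, sum = 11
Change 2: A[6] 9 -> 40, delta = 31, sum = 42
Change 3: A[5] -5 -> 0, delta = 5, sum = 47

Answer: 47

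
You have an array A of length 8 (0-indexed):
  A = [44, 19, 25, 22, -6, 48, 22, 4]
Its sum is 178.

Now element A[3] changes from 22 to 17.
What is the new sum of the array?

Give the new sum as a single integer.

Old value at index 3: 22
New value at index 3: 17
Delta = 17 - 22 = -5
New sum = old_sum + delta = 178 + (-5) = 173

Answer: 173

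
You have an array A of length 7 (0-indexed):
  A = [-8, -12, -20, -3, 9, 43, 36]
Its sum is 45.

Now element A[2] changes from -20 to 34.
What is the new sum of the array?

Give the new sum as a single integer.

Old value at index 2: -20
New value at index 2: 34
Delta = 34 - -20 = 54
New sum = old_sum + delta = 45 + (54) = 99

Answer: 99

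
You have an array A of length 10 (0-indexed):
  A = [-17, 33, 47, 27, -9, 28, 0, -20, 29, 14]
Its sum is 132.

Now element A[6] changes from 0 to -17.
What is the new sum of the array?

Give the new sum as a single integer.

Answer: 115

Derivation:
Old value at index 6: 0
New value at index 6: -17
Delta = -17 - 0 = -17
New sum = old_sum + delta = 132 + (-17) = 115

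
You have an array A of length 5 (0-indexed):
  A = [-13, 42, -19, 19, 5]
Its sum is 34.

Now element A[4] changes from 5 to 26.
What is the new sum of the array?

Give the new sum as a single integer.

Answer: 55

Derivation:
Old value at index 4: 5
New value at index 4: 26
Delta = 26 - 5 = 21
New sum = old_sum + delta = 34 + (21) = 55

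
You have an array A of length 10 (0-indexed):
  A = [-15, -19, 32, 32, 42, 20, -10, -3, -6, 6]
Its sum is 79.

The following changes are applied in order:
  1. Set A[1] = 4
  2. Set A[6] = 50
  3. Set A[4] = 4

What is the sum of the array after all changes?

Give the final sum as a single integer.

Answer: 124

Derivation:
Initial sum: 79
Change 1: A[1] -19 -> 4, delta = 23, sum = 102
Change 2: A[6] -10 -> 50, delta = 60, sum = 162
Change 3: A[4] 42 -> 4, delta = -38, sum = 124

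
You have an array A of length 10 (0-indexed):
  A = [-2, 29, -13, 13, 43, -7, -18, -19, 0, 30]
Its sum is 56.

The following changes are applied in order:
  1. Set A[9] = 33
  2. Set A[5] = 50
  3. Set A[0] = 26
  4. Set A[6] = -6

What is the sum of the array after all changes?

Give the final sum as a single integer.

Initial sum: 56
Change 1: A[9] 30 -> 33, delta = 3, sum = 59
Change 2: A[5] -7 -> 50, delta = 57, sum = 116
Change 3: A[0] -2 -> 26, delta = 28, sum = 144
Change 4: A[6] -18 -> -6, delta = 12, sum = 156

Answer: 156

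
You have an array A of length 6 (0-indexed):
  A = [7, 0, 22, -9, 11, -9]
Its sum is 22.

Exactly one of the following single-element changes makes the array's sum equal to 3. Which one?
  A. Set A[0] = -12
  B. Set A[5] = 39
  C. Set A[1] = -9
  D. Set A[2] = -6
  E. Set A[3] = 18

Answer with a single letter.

Answer: A

Derivation:
Option A: A[0] 7->-12, delta=-19, new_sum=22+(-19)=3 <-- matches target
Option B: A[5] -9->39, delta=48, new_sum=22+(48)=70
Option C: A[1] 0->-9, delta=-9, new_sum=22+(-9)=13
Option D: A[2] 22->-6, delta=-28, new_sum=22+(-28)=-6
Option E: A[3] -9->18, delta=27, new_sum=22+(27)=49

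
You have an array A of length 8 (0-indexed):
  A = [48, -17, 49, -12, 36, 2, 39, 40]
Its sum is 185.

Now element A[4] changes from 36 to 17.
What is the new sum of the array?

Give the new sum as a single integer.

Old value at index 4: 36
New value at index 4: 17
Delta = 17 - 36 = -19
New sum = old_sum + delta = 185 + (-19) = 166

Answer: 166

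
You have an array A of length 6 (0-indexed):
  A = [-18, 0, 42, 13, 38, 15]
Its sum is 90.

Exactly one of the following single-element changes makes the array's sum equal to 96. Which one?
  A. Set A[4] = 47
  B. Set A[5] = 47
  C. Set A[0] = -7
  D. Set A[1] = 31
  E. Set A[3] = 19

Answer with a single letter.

Option A: A[4] 38->47, delta=9, new_sum=90+(9)=99
Option B: A[5] 15->47, delta=32, new_sum=90+(32)=122
Option C: A[0] -18->-7, delta=11, new_sum=90+(11)=101
Option D: A[1] 0->31, delta=31, new_sum=90+(31)=121
Option E: A[3] 13->19, delta=6, new_sum=90+(6)=96 <-- matches target

Answer: E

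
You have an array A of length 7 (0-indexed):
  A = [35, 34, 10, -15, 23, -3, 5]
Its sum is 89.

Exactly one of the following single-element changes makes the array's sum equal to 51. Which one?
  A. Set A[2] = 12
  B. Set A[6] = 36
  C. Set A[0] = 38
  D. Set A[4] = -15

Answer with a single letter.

Option A: A[2] 10->12, delta=2, new_sum=89+(2)=91
Option B: A[6] 5->36, delta=31, new_sum=89+(31)=120
Option C: A[0] 35->38, delta=3, new_sum=89+(3)=92
Option D: A[4] 23->-15, delta=-38, new_sum=89+(-38)=51 <-- matches target

Answer: D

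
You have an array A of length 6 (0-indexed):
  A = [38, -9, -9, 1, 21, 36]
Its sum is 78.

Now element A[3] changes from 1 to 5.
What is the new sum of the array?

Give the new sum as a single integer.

Answer: 82

Derivation:
Old value at index 3: 1
New value at index 3: 5
Delta = 5 - 1 = 4
New sum = old_sum + delta = 78 + (4) = 82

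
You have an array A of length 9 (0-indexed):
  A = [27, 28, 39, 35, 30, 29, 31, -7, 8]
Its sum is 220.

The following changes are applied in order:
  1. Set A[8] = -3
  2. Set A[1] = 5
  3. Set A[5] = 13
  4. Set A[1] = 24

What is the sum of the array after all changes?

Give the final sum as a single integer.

Answer: 189

Derivation:
Initial sum: 220
Change 1: A[8] 8 -> -3, delta = -11, sum = 209
Change 2: A[1] 28 -> 5, delta = -23, sum = 186
Change 3: A[5] 29 -> 13, delta = -16, sum = 170
Change 4: A[1] 5 -> 24, delta = 19, sum = 189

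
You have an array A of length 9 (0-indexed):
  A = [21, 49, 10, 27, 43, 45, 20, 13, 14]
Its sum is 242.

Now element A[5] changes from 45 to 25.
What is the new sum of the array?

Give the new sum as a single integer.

Answer: 222

Derivation:
Old value at index 5: 45
New value at index 5: 25
Delta = 25 - 45 = -20
New sum = old_sum + delta = 242 + (-20) = 222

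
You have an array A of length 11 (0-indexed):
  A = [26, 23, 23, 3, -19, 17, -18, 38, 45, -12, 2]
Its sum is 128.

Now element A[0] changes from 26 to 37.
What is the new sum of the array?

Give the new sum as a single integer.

Answer: 139

Derivation:
Old value at index 0: 26
New value at index 0: 37
Delta = 37 - 26 = 11
New sum = old_sum + delta = 128 + (11) = 139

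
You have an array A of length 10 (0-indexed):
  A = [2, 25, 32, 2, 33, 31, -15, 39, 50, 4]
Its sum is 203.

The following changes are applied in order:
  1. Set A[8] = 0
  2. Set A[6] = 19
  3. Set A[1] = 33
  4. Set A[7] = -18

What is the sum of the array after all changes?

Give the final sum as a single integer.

Answer: 138

Derivation:
Initial sum: 203
Change 1: A[8] 50 -> 0, delta = -50, sum = 153
Change 2: A[6] -15 -> 19, delta = 34, sum = 187
Change 3: A[1] 25 -> 33, delta = 8, sum = 195
Change 4: A[7] 39 -> -18, delta = -57, sum = 138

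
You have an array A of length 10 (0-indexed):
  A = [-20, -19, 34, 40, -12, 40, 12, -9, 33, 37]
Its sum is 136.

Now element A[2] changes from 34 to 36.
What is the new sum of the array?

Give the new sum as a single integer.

Old value at index 2: 34
New value at index 2: 36
Delta = 36 - 34 = 2
New sum = old_sum + delta = 136 + (2) = 138

Answer: 138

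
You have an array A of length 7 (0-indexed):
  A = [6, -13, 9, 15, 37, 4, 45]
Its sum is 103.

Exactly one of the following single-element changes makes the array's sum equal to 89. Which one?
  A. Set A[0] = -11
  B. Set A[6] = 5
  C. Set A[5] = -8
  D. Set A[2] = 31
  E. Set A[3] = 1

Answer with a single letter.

Answer: E

Derivation:
Option A: A[0] 6->-11, delta=-17, new_sum=103+(-17)=86
Option B: A[6] 45->5, delta=-40, new_sum=103+(-40)=63
Option C: A[5] 4->-8, delta=-12, new_sum=103+(-12)=91
Option D: A[2] 9->31, delta=22, new_sum=103+(22)=125
Option E: A[3] 15->1, delta=-14, new_sum=103+(-14)=89 <-- matches target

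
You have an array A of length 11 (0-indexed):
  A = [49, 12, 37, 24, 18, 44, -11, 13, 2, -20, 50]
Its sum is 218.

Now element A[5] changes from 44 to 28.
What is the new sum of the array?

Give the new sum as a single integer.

Old value at index 5: 44
New value at index 5: 28
Delta = 28 - 44 = -16
New sum = old_sum + delta = 218 + (-16) = 202

Answer: 202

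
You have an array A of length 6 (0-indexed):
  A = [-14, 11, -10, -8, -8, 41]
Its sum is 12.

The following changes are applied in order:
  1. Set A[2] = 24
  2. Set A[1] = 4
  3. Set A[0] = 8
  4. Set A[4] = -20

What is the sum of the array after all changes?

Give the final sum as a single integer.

Answer: 49

Derivation:
Initial sum: 12
Change 1: A[2] -10 -> 24, delta = 34, sum = 46
Change 2: A[1] 11 -> 4, delta = -7, sum = 39
Change 3: A[0] -14 -> 8, delta = 22, sum = 61
Change 4: A[4] -8 -> -20, delta = -12, sum = 49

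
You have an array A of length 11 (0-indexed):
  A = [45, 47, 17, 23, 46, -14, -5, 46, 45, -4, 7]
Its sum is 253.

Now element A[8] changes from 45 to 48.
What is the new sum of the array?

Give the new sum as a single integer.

Answer: 256

Derivation:
Old value at index 8: 45
New value at index 8: 48
Delta = 48 - 45 = 3
New sum = old_sum + delta = 253 + (3) = 256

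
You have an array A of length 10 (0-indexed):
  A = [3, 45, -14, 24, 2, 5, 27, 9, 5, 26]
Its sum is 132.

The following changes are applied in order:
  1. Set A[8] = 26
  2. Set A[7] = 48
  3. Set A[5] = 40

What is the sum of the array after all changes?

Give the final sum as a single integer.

Initial sum: 132
Change 1: A[8] 5 -> 26, delta = 21, sum = 153
Change 2: A[7] 9 -> 48, delta = 39, sum = 192
Change 3: A[5] 5 -> 40, delta = 35, sum = 227

Answer: 227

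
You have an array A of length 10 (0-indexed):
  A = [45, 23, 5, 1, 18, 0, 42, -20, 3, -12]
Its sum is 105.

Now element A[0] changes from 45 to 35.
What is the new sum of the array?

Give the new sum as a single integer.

Answer: 95

Derivation:
Old value at index 0: 45
New value at index 0: 35
Delta = 35 - 45 = -10
New sum = old_sum + delta = 105 + (-10) = 95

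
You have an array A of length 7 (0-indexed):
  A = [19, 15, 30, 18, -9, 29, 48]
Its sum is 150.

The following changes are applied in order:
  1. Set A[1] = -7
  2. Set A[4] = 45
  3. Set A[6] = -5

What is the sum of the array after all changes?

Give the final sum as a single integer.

Initial sum: 150
Change 1: A[1] 15 -> -7, delta = -22, sum = 128
Change 2: A[4] -9 -> 45, delta = 54, sum = 182
Change 3: A[6] 48 -> -5, delta = -53, sum = 129

Answer: 129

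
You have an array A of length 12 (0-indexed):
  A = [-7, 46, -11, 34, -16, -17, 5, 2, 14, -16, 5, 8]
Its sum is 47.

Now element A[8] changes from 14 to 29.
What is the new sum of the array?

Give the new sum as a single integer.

Answer: 62

Derivation:
Old value at index 8: 14
New value at index 8: 29
Delta = 29 - 14 = 15
New sum = old_sum + delta = 47 + (15) = 62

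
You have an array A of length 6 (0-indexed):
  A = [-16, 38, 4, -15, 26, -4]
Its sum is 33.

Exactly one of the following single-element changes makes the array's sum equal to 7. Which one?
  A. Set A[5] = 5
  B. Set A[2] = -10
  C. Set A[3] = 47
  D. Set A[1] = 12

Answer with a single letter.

Answer: D

Derivation:
Option A: A[5] -4->5, delta=9, new_sum=33+(9)=42
Option B: A[2] 4->-10, delta=-14, new_sum=33+(-14)=19
Option C: A[3] -15->47, delta=62, new_sum=33+(62)=95
Option D: A[1] 38->12, delta=-26, new_sum=33+(-26)=7 <-- matches target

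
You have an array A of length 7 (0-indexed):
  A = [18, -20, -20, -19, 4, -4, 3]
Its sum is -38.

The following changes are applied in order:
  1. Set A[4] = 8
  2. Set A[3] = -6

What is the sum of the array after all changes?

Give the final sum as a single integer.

Answer: -21

Derivation:
Initial sum: -38
Change 1: A[4] 4 -> 8, delta = 4, sum = -34
Change 2: A[3] -19 -> -6, delta = 13, sum = -21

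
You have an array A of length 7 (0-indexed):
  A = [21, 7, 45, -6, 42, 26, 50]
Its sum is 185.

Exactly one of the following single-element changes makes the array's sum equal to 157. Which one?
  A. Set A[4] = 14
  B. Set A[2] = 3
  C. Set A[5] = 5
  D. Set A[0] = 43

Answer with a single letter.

Option A: A[4] 42->14, delta=-28, new_sum=185+(-28)=157 <-- matches target
Option B: A[2] 45->3, delta=-42, new_sum=185+(-42)=143
Option C: A[5] 26->5, delta=-21, new_sum=185+(-21)=164
Option D: A[0] 21->43, delta=22, new_sum=185+(22)=207

Answer: A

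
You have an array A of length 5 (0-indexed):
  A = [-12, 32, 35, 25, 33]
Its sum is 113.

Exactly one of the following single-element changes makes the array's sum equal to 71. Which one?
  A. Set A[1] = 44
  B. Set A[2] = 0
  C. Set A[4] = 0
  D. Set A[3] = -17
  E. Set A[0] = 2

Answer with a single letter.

Answer: D

Derivation:
Option A: A[1] 32->44, delta=12, new_sum=113+(12)=125
Option B: A[2] 35->0, delta=-35, new_sum=113+(-35)=78
Option C: A[4] 33->0, delta=-33, new_sum=113+(-33)=80
Option D: A[3] 25->-17, delta=-42, new_sum=113+(-42)=71 <-- matches target
Option E: A[0] -12->2, delta=14, new_sum=113+(14)=127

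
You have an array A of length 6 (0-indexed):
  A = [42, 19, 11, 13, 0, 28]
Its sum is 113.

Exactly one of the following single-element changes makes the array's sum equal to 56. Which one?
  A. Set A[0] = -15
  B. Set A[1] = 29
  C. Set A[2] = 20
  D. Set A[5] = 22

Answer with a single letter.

Answer: A

Derivation:
Option A: A[0] 42->-15, delta=-57, new_sum=113+(-57)=56 <-- matches target
Option B: A[1] 19->29, delta=10, new_sum=113+(10)=123
Option C: A[2] 11->20, delta=9, new_sum=113+(9)=122
Option D: A[5] 28->22, delta=-6, new_sum=113+(-6)=107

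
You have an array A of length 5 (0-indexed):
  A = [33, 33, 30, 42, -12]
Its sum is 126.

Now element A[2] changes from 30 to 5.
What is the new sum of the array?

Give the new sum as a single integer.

Old value at index 2: 30
New value at index 2: 5
Delta = 5 - 30 = -25
New sum = old_sum + delta = 126 + (-25) = 101

Answer: 101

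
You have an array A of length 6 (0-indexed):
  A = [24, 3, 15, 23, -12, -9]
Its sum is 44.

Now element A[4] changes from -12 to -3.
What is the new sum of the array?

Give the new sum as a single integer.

Old value at index 4: -12
New value at index 4: -3
Delta = -3 - -12 = 9
New sum = old_sum + delta = 44 + (9) = 53

Answer: 53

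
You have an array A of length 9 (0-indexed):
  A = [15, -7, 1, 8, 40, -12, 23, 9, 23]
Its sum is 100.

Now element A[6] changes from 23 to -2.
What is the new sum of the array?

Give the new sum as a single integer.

Answer: 75

Derivation:
Old value at index 6: 23
New value at index 6: -2
Delta = -2 - 23 = -25
New sum = old_sum + delta = 100 + (-25) = 75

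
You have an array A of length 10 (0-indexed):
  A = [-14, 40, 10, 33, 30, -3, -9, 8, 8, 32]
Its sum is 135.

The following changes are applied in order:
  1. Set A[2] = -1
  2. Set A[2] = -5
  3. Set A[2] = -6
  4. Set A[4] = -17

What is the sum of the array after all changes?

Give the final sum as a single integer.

Initial sum: 135
Change 1: A[2] 10 -> -1, delta = -11, sum = 124
Change 2: A[2] -1 -> -5, delta = -4, sum = 120
Change 3: A[2] -5 -> -6, delta = -1, sum = 119
Change 4: A[4] 30 -> -17, delta = -47, sum = 72

Answer: 72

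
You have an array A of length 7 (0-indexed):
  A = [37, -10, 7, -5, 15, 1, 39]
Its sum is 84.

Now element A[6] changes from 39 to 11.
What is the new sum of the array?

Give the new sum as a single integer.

Old value at index 6: 39
New value at index 6: 11
Delta = 11 - 39 = -28
New sum = old_sum + delta = 84 + (-28) = 56

Answer: 56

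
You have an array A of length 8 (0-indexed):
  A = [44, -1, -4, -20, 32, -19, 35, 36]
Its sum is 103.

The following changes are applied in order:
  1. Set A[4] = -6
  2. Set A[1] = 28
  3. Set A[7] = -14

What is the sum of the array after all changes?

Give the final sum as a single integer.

Answer: 44

Derivation:
Initial sum: 103
Change 1: A[4] 32 -> -6, delta = -38, sum = 65
Change 2: A[1] -1 -> 28, delta = 29, sum = 94
Change 3: A[7] 36 -> -14, delta = -50, sum = 44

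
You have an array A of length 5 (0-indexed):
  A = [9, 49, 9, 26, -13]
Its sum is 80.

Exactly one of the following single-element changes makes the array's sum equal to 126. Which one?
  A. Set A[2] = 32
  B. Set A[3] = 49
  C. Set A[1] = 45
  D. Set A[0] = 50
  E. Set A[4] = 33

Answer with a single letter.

Answer: E

Derivation:
Option A: A[2] 9->32, delta=23, new_sum=80+(23)=103
Option B: A[3] 26->49, delta=23, new_sum=80+(23)=103
Option C: A[1] 49->45, delta=-4, new_sum=80+(-4)=76
Option D: A[0] 9->50, delta=41, new_sum=80+(41)=121
Option E: A[4] -13->33, delta=46, new_sum=80+(46)=126 <-- matches target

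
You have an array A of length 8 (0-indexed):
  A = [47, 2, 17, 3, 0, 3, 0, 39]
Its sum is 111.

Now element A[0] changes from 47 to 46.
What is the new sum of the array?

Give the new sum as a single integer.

Old value at index 0: 47
New value at index 0: 46
Delta = 46 - 47 = -1
New sum = old_sum + delta = 111 + (-1) = 110

Answer: 110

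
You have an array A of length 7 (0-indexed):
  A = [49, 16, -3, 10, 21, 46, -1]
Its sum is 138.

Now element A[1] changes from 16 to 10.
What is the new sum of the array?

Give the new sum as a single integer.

Old value at index 1: 16
New value at index 1: 10
Delta = 10 - 16 = -6
New sum = old_sum + delta = 138 + (-6) = 132

Answer: 132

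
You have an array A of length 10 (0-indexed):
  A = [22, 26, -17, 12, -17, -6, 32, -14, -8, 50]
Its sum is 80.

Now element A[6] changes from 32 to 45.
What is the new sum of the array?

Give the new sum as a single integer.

Answer: 93

Derivation:
Old value at index 6: 32
New value at index 6: 45
Delta = 45 - 32 = 13
New sum = old_sum + delta = 80 + (13) = 93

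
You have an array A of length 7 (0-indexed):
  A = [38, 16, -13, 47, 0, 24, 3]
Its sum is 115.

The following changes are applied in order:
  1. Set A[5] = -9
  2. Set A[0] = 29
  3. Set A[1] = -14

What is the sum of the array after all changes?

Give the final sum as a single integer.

Initial sum: 115
Change 1: A[5] 24 -> -9, delta = -33, sum = 82
Change 2: A[0] 38 -> 29, delta = -9, sum = 73
Change 3: A[1] 16 -> -14, delta = -30, sum = 43

Answer: 43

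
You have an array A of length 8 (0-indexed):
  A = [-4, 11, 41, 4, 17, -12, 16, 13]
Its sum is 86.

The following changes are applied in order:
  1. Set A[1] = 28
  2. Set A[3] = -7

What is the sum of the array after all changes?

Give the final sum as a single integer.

Answer: 92

Derivation:
Initial sum: 86
Change 1: A[1] 11 -> 28, delta = 17, sum = 103
Change 2: A[3] 4 -> -7, delta = -11, sum = 92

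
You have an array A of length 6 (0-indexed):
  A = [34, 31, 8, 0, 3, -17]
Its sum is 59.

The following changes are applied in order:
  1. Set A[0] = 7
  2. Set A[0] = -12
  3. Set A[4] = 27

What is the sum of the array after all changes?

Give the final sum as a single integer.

Answer: 37

Derivation:
Initial sum: 59
Change 1: A[0] 34 -> 7, delta = -27, sum = 32
Change 2: A[0] 7 -> -12, delta = -19, sum = 13
Change 3: A[4] 3 -> 27, delta = 24, sum = 37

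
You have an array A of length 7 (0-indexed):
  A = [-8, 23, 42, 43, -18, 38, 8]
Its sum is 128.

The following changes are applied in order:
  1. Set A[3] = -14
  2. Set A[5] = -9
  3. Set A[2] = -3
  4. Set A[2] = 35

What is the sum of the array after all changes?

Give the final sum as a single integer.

Answer: 17

Derivation:
Initial sum: 128
Change 1: A[3] 43 -> -14, delta = -57, sum = 71
Change 2: A[5] 38 -> -9, delta = -47, sum = 24
Change 3: A[2] 42 -> -3, delta = -45, sum = -21
Change 4: A[2] -3 -> 35, delta = 38, sum = 17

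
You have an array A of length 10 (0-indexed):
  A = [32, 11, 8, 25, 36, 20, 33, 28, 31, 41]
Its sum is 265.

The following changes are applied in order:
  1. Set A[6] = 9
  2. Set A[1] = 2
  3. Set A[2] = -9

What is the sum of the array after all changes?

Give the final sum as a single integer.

Initial sum: 265
Change 1: A[6] 33 -> 9, delta = -24, sum = 241
Change 2: A[1] 11 -> 2, delta = -9, sum = 232
Change 3: A[2] 8 -> -9, delta = -17, sum = 215

Answer: 215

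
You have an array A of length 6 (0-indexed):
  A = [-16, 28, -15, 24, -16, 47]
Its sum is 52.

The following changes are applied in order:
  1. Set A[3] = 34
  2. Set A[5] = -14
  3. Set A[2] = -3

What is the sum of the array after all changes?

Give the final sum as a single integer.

Answer: 13

Derivation:
Initial sum: 52
Change 1: A[3] 24 -> 34, delta = 10, sum = 62
Change 2: A[5] 47 -> -14, delta = -61, sum = 1
Change 3: A[2] -15 -> -3, delta = 12, sum = 13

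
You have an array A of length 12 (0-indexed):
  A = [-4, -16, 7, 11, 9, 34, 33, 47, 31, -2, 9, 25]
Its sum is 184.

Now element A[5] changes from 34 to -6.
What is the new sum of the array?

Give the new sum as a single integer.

Old value at index 5: 34
New value at index 5: -6
Delta = -6 - 34 = -40
New sum = old_sum + delta = 184 + (-40) = 144

Answer: 144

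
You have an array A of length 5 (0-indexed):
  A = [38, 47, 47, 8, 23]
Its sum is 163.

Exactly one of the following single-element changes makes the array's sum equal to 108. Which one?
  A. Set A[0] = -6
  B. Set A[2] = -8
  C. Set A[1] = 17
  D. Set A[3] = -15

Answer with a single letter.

Answer: B

Derivation:
Option A: A[0] 38->-6, delta=-44, new_sum=163+(-44)=119
Option B: A[2] 47->-8, delta=-55, new_sum=163+(-55)=108 <-- matches target
Option C: A[1] 47->17, delta=-30, new_sum=163+(-30)=133
Option D: A[3] 8->-15, delta=-23, new_sum=163+(-23)=140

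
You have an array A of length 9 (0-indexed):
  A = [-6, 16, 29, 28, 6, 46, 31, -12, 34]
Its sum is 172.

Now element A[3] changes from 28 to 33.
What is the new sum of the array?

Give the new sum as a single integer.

Old value at index 3: 28
New value at index 3: 33
Delta = 33 - 28 = 5
New sum = old_sum + delta = 172 + (5) = 177

Answer: 177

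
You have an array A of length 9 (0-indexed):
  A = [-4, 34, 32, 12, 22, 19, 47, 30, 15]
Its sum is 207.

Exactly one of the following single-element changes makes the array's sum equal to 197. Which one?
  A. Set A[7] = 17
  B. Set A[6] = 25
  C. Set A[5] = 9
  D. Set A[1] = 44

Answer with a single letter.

Answer: C

Derivation:
Option A: A[7] 30->17, delta=-13, new_sum=207+(-13)=194
Option B: A[6] 47->25, delta=-22, new_sum=207+(-22)=185
Option C: A[5] 19->9, delta=-10, new_sum=207+(-10)=197 <-- matches target
Option D: A[1] 34->44, delta=10, new_sum=207+(10)=217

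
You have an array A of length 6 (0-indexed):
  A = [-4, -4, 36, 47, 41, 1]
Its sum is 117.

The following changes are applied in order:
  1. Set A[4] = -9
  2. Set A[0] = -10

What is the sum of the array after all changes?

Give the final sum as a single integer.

Answer: 61

Derivation:
Initial sum: 117
Change 1: A[4] 41 -> -9, delta = -50, sum = 67
Change 2: A[0] -4 -> -10, delta = -6, sum = 61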